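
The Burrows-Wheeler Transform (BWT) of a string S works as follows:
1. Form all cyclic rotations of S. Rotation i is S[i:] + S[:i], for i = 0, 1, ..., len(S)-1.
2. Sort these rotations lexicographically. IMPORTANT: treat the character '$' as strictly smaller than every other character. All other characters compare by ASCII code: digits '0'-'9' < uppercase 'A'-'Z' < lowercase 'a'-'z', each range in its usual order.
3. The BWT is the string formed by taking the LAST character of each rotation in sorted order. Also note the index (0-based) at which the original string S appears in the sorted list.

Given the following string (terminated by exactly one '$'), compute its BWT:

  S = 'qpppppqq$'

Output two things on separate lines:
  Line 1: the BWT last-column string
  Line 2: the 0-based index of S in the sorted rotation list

All 9 rotations (rotation i = S[i:]+S[:i]):
  rot[0] = qpppppqq$
  rot[1] = pppppqq$q
  rot[2] = ppppqq$qp
  rot[3] = pppqq$qpp
  rot[4] = ppqq$qppp
  rot[5] = pqq$qpppp
  rot[6] = qq$qppppp
  rot[7] = q$qpppppq
  rot[8] = $qpppppqq
Sorted (with $ < everything):
  sorted[0] = $qpppppqq  (last char: 'q')
  sorted[1] = pppppqq$q  (last char: 'q')
  sorted[2] = ppppqq$qp  (last char: 'p')
  sorted[3] = pppqq$qpp  (last char: 'p')
  sorted[4] = ppqq$qppp  (last char: 'p')
  sorted[5] = pqq$qpppp  (last char: 'p')
  sorted[6] = q$qpppppq  (last char: 'q')
  sorted[7] = qpppppqq$  (last char: '$')
  sorted[8] = qq$qppppp  (last char: 'p')
Last column: qqppppq$p
Original string S is at sorted index 7

Answer: qqppppq$p
7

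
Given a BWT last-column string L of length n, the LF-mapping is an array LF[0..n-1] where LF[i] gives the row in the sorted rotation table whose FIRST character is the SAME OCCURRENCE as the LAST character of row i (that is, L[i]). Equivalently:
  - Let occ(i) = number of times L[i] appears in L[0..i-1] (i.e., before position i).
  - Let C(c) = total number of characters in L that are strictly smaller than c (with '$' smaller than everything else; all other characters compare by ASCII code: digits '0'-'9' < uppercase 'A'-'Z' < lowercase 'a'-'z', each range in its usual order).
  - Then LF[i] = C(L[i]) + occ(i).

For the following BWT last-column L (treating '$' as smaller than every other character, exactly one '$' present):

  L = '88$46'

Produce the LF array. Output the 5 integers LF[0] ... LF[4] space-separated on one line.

Answer: 3 4 0 1 2

Derivation:
Char counts: '$':1, '4':1, '6':1, '8':2
C (first-col start): C('$')=0, C('4')=1, C('6')=2, C('8')=3
L[0]='8': occ=0, LF[0]=C('8')+0=3+0=3
L[1]='8': occ=1, LF[1]=C('8')+1=3+1=4
L[2]='$': occ=0, LF[2]=C('$')+0=0+0=0
L[3]='4': occ=0, LF[3]=C('4')+0=1+0=1
L[4]='6': occ=0, LF[4]=C('6')+0=2+0=2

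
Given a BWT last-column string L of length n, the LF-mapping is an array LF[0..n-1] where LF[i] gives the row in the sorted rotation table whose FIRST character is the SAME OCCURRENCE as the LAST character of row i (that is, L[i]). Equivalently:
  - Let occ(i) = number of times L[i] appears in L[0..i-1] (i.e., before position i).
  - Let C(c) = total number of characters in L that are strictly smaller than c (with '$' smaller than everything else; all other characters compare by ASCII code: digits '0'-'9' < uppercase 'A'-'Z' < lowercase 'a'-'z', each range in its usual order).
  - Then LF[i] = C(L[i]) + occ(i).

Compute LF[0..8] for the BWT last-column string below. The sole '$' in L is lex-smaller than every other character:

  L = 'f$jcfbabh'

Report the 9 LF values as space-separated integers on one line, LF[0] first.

Char counts: '$':1, 'a':1, 'b':2, 'c':1, 'f':2, 'h':1, 'j':1
C (first-col start): C('$')=0, C('a')=1, C('b')=2, C('c')=4, C('f')=5, C('h')=7, C('j')=8
L[0]='f': occ=0, LF[0]=C('f')+0=5+0=5
L[1]='$': occ=0, LF[1]=C('$')+0=0+0=0
L[2]='j': occ=0, LF[2]=C('j')+0=8+0=8
L[3]='c': occ=0, LF[3]=C('c')+0=4+0=4
L[4]='f': occ=1, LF[4]=C('f')+1=5+1=6
L[5]='b': occ=0, LF[5]=C('b')+0=2+0=2
L[6]='a': occ=0, LF[6]=C('a')+0=1+0=1
L[7]='b': occ=1, LF[7]=C('b')+1=2+1=3
L[8]='h': occ=0, LF[8]=C('h')+0=7+0=7

Answer: 5 0 8 4 6 2 1 3 7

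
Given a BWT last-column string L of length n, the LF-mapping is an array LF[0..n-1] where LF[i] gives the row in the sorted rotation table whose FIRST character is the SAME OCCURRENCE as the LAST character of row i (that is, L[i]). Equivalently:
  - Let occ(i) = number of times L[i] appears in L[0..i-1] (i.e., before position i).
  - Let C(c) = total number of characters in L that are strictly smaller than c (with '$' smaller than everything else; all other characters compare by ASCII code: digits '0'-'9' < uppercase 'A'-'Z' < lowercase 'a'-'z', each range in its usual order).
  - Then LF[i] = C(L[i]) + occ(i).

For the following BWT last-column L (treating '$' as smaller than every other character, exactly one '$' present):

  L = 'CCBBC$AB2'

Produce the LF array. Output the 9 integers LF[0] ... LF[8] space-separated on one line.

Answer: 6 7 3 4 8 0 2 5 1

Derivation:
Char counts: '$':1, '2':1, 'A':1, 'B':3, 'C':3
C (first-col start): C('$')=0, C('2')=1, C('A')=2, C('B')=3, C('C')=6
L[0]='C': occ=0, LF[0]=C('C')+0=6+0=6
L[1]='C': occ=1, LF[1]=C('C')+1=6+1=7
L[2]='B': occ=0, LF[2]=C('B')+0=3+0=3
L[3]='B': occ=1, LF[3]=C('B')+1=3+1=4
L[4]='C': occ=2, LF[4]=C('C')+2=6+2=8
L[5]='$': occ=0, LF[5]=C('$')+0=0+0=0
L[6]='A': occ=0, LF[6]=C('A')+0=2+0=2
L[7]='B': occ=2, LF[7]=C('B')+2=3+2=5
L[8]='2': occ=0, LF[8]=C('2')+0=1+0=1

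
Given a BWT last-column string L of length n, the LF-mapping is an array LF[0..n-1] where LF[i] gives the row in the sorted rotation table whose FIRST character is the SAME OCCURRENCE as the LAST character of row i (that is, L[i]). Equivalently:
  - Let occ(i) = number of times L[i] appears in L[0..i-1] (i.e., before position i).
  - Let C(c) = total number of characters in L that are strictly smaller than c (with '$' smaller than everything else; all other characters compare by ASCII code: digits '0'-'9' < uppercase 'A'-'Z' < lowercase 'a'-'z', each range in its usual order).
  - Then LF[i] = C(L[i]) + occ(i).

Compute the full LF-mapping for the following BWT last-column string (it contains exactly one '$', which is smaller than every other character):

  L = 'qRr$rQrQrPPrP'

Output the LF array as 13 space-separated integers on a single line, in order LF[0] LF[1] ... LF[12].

Char counts: '$':1, 'P':3, 'Q':2, 'R':1, 'q':1, 'r':5
C (first-col start): C('$')=0, C('P')=1, C('Q')=4, C('R')=6, C('q')=7, C('r')=8
L[0]='q': occ=0, LF[0]=C('q')+0=7+0=7
L[1]='R': occ=0, LF[1]=C('R')+0=6+0=6
L[2]='r': occ=0, LF[2]=C('r')+0=8+0=8
L[3]='$': occ=0, LF[3]=C('$')+0=0+0=0
L[4]='r': occ=1, LF[4]=C('r')+1=8+1=9
L[5]='Q': occ=0, LF[5]=C('Q')+0=4+0=4
L[6]='r': occ=2, LF[6]=C('r')+2=8+2=10
L[7]='Q': occ=1, LF[7]=C('Q')+1=4+1=5
L[8]='r': occ=3, LF[8]=C('r')+3=8+3=11
L[9]='P': occ=0, LF[9]=C('P')+0=1+0=1
L[10]='P': occ=1, LF[10]=C('P')+1=1+1=2
L[11]='r': occ=4, LF[11]=C('r')+4=8+4=12
L[12]='P': occ=2, LF[12]=C('P')+2=1+2=3

Answer: 7 6 8 0 9 4 10 5 11 1 2 12 3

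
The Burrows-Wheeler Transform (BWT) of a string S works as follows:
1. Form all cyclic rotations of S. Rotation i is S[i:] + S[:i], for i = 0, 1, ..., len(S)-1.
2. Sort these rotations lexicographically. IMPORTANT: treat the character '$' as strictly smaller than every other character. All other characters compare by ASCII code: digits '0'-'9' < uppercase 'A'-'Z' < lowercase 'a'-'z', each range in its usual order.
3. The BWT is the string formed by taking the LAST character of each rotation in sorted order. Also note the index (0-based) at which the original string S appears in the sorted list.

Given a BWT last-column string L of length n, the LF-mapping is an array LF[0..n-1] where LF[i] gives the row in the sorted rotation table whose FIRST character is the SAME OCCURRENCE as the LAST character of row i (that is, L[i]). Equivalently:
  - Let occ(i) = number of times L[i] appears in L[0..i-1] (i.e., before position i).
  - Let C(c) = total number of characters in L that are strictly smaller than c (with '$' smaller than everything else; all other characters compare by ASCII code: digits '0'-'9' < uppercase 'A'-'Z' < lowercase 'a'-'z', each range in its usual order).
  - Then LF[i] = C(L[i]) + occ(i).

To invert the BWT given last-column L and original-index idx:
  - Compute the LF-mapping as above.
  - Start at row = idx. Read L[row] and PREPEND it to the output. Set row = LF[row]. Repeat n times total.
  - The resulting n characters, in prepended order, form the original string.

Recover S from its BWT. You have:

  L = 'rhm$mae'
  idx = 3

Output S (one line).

LF mapping: 6 3 4 0 5 1 2
Walk LF starting at row 3, prepending L[row]:
  step 1: row=3, L[3]='$', prepend. Next row=LF[3]=0
  step 2: row=0, L[0]='r', prepend. Next row=LF[0]=6
  step 3: row=6, L[6]='e', prepend. Next row=LF[6]=2
  step 4: row=2, L[2]='m', prepend. Next row=LF[2]=4
  step 5: row=4, L[4]='m', prepend. Next row=LF[4]=5
  step 6: row=5, L[5]='a', prepend. Next row=LF[5]=1
  step 7: row=1, L[1]='h', prepend. Next row=LF[1]=3
Reversed output: hammer$

Answer: hammer$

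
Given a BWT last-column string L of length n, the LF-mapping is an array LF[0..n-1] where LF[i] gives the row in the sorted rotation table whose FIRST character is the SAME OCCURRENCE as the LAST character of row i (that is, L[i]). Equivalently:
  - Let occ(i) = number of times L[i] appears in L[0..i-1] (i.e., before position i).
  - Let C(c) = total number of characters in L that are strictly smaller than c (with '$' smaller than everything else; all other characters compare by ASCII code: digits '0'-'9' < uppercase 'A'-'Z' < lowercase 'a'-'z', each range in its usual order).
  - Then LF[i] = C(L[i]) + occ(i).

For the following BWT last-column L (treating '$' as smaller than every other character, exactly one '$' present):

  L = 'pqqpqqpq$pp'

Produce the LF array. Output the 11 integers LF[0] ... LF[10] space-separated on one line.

Answer: 1 6 7 2 8 9 3 10 0 4 5

Derivation:
Char counts: '$':1, 'p':5, 'q':5
C (first-col start): C('$')=0, C('p')=1, C('q')=6
L[0]='p': occ=0, LF[0]=C('p')+0=1+0=1
L[1]='q': occ=0, LF[1]=C('q')+0=6+0=6
L[2]='q': occ=1, LF[2]=C('q')+1=6+1=7
L[3]='p': occ=1, LF[3]=C('p')+1=1+1=2
L[4]='q': occ=2, LF[4]=C('q')+2=6+2=8
L[5]='q': occ=3, LF[5]=C('q')+3=6+3=9
L[6]='p': occ=2, LF[6]=C('p')+2=1+2=3
L[7]='q': occ=4, LF[7]=C('q')+4=6+4=10
L[8]='$': occ=0, LF[8]=C('$')+0=0+0=0
L[9]='p': occ=3, LF[9]=C('p')+3=1+3=4
L[10]='p': occ=4, LF[10]=C('p')+4=1+4=5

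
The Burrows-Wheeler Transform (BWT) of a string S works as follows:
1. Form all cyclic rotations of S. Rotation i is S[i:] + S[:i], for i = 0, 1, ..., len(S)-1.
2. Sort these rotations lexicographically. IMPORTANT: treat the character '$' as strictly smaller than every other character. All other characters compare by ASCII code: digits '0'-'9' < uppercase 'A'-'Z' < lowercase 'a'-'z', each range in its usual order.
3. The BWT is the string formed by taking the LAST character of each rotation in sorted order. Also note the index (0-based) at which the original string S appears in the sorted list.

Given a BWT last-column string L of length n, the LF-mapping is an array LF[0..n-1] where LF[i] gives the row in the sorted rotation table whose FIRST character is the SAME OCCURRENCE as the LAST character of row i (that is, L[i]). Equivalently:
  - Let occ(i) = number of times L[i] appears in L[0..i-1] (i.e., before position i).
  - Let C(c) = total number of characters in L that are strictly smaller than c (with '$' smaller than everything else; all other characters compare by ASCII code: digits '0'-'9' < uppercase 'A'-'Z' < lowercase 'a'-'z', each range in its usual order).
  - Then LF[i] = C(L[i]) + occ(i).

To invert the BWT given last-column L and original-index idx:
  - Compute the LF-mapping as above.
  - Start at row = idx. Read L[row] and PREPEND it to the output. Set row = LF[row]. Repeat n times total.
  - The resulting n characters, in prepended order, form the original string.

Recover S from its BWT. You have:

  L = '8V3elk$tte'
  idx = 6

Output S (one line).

Answer: kettleV38$

Derivation:
LF mapping: 2 3 1 4 7 6 0 8 9 5
Walk LF starting at row 6, prepending L[row]:
  step 1: row=6, L[6]='$', prepend. Next row=LF[6]=0
  step 2: row=0, L[0]='8', prepend. Next row=LF[0]=2
  step 3: row=2, L[2]='3', prepend. Next row=LF[2]=1
  step 4: row=1, L[1]='V', prepend. Next row=LF[1]=3
  step 5: row=3, L[3]='e', prepend. Next row=LF[3]=4
  step 6: row=4, L[4]='l', prepend. Next row=LF[4]=7
  step 7: row=7, L[7]='t', prepend. Next row=LF[7]=8
  step 8: row=8, L[8]='t', prepend. Next row=LF[8]=9
  step 9: row=9, L[9]='e', prepend. Next row=LF[9]=5
  step 10: row=5, L[5]='k', prepend. Next row=LF[5]=6
Reversed output: kettleV38$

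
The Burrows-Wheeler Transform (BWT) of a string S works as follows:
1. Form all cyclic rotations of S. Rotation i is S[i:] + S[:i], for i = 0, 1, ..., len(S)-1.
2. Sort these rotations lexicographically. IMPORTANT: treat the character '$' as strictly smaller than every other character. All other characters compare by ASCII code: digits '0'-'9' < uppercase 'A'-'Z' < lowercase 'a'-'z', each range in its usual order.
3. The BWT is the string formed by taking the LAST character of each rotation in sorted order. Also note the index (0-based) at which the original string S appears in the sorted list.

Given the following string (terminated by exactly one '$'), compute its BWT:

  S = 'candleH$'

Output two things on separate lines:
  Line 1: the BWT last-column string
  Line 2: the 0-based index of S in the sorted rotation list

All 8 rotations (rotation i = S[i:]+S[:i]):
  rot[0] = candleH$
  rot[1] = andleH$c
  rot[2] = ndleH$ca
  rot[3] = dleH$can
  rot[4] = leH$cand
  rot[5] = eH$candl
  rot[6] = H$candle
  rot[7] = $candleH
Sorted (with $ < everything):
  sorted[0] = $candleH  (last char: 'H')
  sorted[1] = H$candle  (last char: 'e')
  sorted[2] = andleH$c  (last char: 'c')
  sorted[3] = candleH$  (last char: '$')
  sorted[4] = dleH$can  (last char: 'n')
  sorted[5] = eH$candl  (last char: 'l')
  sorted[6] = leH$cand  (last char: 'd')
  sorted[7] = ndleH$ca  (last char: 'a')
Last column: Hec$nlda
Original string S is at sorted index 3

Answer: Hec$nlda
3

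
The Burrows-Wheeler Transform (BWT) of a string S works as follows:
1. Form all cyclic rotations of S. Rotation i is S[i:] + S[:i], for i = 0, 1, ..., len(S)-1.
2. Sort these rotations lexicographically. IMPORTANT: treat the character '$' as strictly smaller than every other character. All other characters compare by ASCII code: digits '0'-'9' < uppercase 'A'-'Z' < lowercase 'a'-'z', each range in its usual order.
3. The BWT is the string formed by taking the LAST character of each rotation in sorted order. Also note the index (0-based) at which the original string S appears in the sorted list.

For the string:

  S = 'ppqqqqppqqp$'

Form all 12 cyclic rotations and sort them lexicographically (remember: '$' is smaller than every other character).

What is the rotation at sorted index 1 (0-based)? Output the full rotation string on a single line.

All 12 rotations (rotation i = S[i:]+S[:i]):
  rot[0] = ppqqqqppqqp$
  rot[1] = pqqqqppqqp$p
  rot[2] = qqqqppqqp$pp
  rot[3] = qqqppqqp$ppq
  rot[4] = qqppqqp$ppqq
  rot[5] = qppqqp$ppqqq
  rot[6] = ppqqp$ppqqqq
  rot[7] = pqqp$ppqqqqp
  rot[8] = qqp$ppqqqqpp
  rot[9] = qp$ppqqqqppq
  rot[10] = p$ppqqqqppqq
  rot[11] = $ppqqqqppqqp
Sorted (with $ < everything):
  sorted[0] = $ppqqqqppqqp
  sorted[1] = p$ppqqqqppqq
  sorted[2] = ppqqp$ppqqqq
  sorted[3] = ppqqqqppqqp$
  sorted[4] = pqqp$ppqqqqp
  sorted[5] = pqqqqppqqp$p
  sorted[6] = qp$ppqqqqppq
  sorted[7] = qppqqp$ppqqq
  sorted[8] = qqp$ppqqqqpp
  sorted[9] = qqppqqp$ppqq
  sorted[10] = qqqppqqp$ppq
  sorted[11] = qqqqppqqp$pp
sorted[1] = p$ppqqqqppqq

Answer: p$ppqqqqppqq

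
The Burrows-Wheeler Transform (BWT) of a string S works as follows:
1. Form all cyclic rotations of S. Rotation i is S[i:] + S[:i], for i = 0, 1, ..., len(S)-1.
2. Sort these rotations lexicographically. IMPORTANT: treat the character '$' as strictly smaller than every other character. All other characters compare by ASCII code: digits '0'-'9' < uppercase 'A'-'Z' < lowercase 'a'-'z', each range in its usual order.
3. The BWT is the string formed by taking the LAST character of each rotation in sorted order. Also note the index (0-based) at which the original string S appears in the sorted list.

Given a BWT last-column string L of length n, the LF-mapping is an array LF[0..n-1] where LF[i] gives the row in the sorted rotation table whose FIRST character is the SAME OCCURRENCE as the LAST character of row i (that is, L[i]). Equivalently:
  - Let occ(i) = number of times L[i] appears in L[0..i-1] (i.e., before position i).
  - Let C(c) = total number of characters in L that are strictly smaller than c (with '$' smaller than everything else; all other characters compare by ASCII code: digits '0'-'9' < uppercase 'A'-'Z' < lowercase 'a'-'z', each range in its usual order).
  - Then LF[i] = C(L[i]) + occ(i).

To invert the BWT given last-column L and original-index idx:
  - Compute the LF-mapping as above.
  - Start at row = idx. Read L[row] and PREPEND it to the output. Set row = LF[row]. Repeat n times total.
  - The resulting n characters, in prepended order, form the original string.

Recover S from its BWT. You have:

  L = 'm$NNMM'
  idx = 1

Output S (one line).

LF mapping: 5 0 3 4 1 2
Walk LF starting at row 1, prepending L[row]:
  step 1: row=1, L[1]='$', prepend. Next row=LF[1]=0
  step 2: row=0, L[0]='m', prepend. Next row=LF[0]=5
  step 3: row=5, L[5]='M', prepend. Next row=LF[5]=2
  step 4: row=2, L[2]='N', prepend. Next row=LF[2]=3
  step 5: row=3, L[3]='N', prepend. Next row=LF[3]=4
  step 6: row=4, L[4]='M', prepend. Next row=LF[4]=1
Reversed output: MNNMm$

Answer: MNNMm$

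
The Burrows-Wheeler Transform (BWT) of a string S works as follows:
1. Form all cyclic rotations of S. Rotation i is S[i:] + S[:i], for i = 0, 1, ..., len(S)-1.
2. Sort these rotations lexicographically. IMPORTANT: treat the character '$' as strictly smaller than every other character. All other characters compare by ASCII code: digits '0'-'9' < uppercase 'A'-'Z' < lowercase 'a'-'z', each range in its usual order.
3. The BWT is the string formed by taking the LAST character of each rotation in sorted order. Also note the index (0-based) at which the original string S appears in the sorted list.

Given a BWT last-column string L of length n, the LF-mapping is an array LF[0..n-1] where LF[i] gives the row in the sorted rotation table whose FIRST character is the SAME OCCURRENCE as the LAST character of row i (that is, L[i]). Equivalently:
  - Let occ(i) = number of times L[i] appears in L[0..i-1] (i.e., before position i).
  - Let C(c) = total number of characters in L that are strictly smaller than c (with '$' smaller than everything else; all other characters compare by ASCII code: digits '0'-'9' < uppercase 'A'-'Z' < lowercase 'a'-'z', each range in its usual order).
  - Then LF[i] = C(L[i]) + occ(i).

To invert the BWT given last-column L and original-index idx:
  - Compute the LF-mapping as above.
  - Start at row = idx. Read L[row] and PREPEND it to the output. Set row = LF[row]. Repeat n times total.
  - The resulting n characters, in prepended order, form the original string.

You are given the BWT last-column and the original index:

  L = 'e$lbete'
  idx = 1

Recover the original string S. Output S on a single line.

Answer: beetle$

Derivation:
LF mapping: 2 0 5 1 3 6 4
Walk LF starting at row 1, prepending L[row]:
  step 1: row=1, L[1]='$', prepend. Next row=LF[1]=0
  step 2: row=0, L[0]='e', prepend. Next row=LF[0]=2
  step 3: row=2, L[2]='l', prepend. Next row=LF[2]=5
  step 4: row=5, L[5]='t', prepend. Next row=LF[5]=6
  step 5: row=6, L[6]='e', prepend. Next row=LF[6]=4
  step 6: row=4, L[4]='e', prepend. Next row=LF[4]=3
  step 7: row=3, L[3]='b', prepend. Next row=LF[3]=1
Reversed output: beetle$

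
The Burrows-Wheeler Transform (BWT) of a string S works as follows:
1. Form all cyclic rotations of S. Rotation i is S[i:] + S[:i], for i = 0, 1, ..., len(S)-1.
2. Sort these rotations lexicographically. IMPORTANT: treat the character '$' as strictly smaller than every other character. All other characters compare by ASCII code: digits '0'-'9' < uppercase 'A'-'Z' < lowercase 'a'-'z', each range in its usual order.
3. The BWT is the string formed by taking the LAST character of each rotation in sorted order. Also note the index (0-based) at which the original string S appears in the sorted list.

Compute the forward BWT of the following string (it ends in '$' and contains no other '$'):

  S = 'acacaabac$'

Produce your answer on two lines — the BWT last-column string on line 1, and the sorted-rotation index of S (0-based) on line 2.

All 10 rotations (rotation i = S[i:]+S[:i]):
  rot[0] = acacaabac$
  rot[1] = cacaabac$a
  rot[2] = acaabac$ac
  rot[3] = caabac$aca
  rot[4] = aabac$acac
  rot[5] = abac$acaca
  rot[6] = bac$acacaa
  rot[7] = ac$acacaab
  rot[8] = c$acacaaba
  rot[9] = $acacaabac
Sorted (with $ < everything):
  sorted[0] = $acacaabac  (last char: 'c')
  sorted[1] = aabac$acac  (last char: 'c')
  sorted[2] = abac$acaca  (last char: 'a')
  sorted[3] = ac$acacaab  (last char: 'b')
  sorted[4] = acaabac$ac  (last char: 'c')
  sorted[5] = acacaabac$  (last char: '$')
  sorted[6] = bac$acacaa  (last char: 'a')
  sorted[7] = c$acacaaba  (last char: 'a')
  sorted[8] = caabac$aca  (last char: 'a')
  sorted[9] = cacaabac$a  (last char: 'a')
Last column: ccabc$aaaa
Original string S is at sorted index 5

Answer: ccabc$aaaa
5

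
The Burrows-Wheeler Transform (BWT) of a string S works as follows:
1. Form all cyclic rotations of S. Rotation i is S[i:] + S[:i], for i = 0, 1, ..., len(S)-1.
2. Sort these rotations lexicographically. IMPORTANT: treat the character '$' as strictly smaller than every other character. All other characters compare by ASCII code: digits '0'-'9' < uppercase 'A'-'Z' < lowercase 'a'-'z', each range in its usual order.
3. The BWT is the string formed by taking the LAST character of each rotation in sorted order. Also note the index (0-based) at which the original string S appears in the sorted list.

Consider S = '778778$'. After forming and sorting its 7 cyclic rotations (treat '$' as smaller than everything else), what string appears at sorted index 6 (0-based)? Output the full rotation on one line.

All 7 rotations (rotation i = S[i:]+S[:i]):
  rot[0] = 778778$
  rot[1] = 78778$7
  rot[2] = 8778$77
  rot[3] = 778$778
  rot[4] = 78$7787
  rot[5] = 8$77877
  rot[6] = $778778
Sorted (with $ < everything):
  sorted[0] = $778778
  sorted[1] = 778$778
  sorted[2] = 778778$
  sorted[3] = 78$7787
  sorted[4] = 78778$7
  sorted[5] = 8$77877
  sorted[6] = 8778$77
sorted[6] = 8778$77

Answer: 8778$77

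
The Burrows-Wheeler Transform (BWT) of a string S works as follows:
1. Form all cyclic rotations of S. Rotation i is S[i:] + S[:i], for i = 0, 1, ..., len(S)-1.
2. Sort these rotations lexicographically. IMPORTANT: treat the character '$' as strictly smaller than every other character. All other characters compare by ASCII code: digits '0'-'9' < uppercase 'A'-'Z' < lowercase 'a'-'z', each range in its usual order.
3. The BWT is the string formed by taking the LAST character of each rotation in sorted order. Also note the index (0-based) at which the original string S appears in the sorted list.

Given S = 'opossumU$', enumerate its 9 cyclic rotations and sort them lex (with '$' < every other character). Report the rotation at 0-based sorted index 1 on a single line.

All 9 rotations (rotation i = S[i:]+S[:i]):
  rot[0] = opossumU$
  rot[1] = possumU$o
  rot[2] = ossumU$op
  rot[3] = ssumU$opo
  rot[4] = sumU$opos
  rot[5] = umU$oposs
  rot[6] = mU$opossu
  rot[7] = U$opossum
  rot[8] = $opossumU
Sorted (with $ < everything):
  sorted[0] = $opossumU
  sorted[1] = U$opossum
  sorted[2] = mU$opossu
  sorted[3] = opossumU$
  sorted[4] = ossumU$op
  sorted[5] = possumU$o
  sorted[6] = ssumU$opo
  sorted[7] = sumU$opos
  sorted[8] = umU$oposs
sorted[1] = U$opossum

Answer: U$opossum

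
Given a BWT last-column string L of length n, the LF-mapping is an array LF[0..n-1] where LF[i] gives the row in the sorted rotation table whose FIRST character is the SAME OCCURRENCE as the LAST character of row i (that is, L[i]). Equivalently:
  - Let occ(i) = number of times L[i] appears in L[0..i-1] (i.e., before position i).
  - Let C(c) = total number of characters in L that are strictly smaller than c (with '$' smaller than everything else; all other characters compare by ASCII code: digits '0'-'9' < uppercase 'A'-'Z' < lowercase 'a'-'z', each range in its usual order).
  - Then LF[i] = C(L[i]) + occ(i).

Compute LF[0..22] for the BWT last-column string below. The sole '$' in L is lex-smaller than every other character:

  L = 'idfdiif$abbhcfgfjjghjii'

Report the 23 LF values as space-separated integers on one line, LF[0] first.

Answer: 15 5 7 6 16 17 8 0 1 2 3 13 4 9 11 10 20 21 12 14 22 18 19

Derivation:
Char counts: '$':1, 'a':1, 'b':2, 'c':1, 'd':2, 'f':4, 'g':2, 'h':2, 'i':5, 'j':3
C (first-col start): C('$')=0, C('a')=1, C('b')=2, C('c')=4, C('d')=5, C('f')=7, C('g')=11, C('h')=13, C('i')=15, C('j')=20
L[0]='i': occ=0, LF[0]=C('i')+0=15+0=15
L[1]='d': occ=0, LF[1]=C('d')+0=5+0=5
L[2]='f': occ=0, LF[2]=C('f')+0=7+0=7
L[3]='d': occ=1, LF[3]=C('d')+1=5+1=6
L[4]='i': occ=1, LF[4]=C('i')+1=15+1=16
L[5]='i': occ=2, LF[5]=C('i')+2=15+2=17
L[6]='f': occ=1, LF[6]=C('f')+1=7+1=8
L[7]='$': occ=0, LF[7]=C('$')+0=0+0=0
L[8]='a': occ=0, LF[8]=C('a')+0=1+0=1
L[9]='b': occ=0, LF[9]=C('b')+0=2+0=2
L[10]='b': occ=1, LF[10]=C('b')+1=2+1=3
L[11]='h': occ=0, LF[11]=C('h')+0=13+0=13
L[12]='c': occ=0, LF[12]=C('c')+0=4+0=4
L[13]='f': occ=2, LF[13]=C('f')+2=7+2=9
L[14]='g': occ=0, LF[14]=C('g')+0=11+0=11
L[15]='f': occ=3, LF[15]=C('f')+3=7+3=10
L[16]='j': occ=0, LF[16]=C('j')+0=20+0=20
L[17]='j': occ=1, LF[17]=C('j')+1=20+1=21
L[18]='g': occ=1, LF[18]=C('g')+1=11+1=12
L[19]='h': occ=1, LF[19]=C('h')+1=13+1=14
L[20]='j': occ=2, LF[20]=C('j')+2=20+2=22
L[21]='i': occ=3, LF[21]=C('i')+3=15+3=18
L[22]='i': occ=4, LF[22]=C('i')+4=15+4=19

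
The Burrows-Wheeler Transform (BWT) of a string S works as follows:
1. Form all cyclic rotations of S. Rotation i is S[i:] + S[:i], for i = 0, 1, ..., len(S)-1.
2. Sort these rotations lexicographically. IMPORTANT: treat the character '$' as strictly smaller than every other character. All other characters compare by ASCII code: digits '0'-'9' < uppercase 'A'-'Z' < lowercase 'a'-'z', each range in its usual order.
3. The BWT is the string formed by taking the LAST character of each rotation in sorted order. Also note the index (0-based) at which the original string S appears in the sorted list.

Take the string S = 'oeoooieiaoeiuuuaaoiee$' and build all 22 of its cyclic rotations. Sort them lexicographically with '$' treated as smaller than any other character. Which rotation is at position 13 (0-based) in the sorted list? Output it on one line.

Answer: oeiuuuaaoiee$oeoooieia

Derivation:
All 22 rotations (rotation i = S[i:]+S[:i]):
  rot[0] = oeoooieiaoeiuuuaaoiee$
  rot[1] = eoooieiaoeiuuuaaoiee$o
  rot[2] = oooieiaoeiuuuaaoiee$oe
  rot[3] = ooieiaoeiuuuaaoiee$oeo
  rot[4] = oieiaoeiuuuaaoiee$oeoo
  rot[5] = ieiaoeiuuuaaoiee$oeooo
  rot[6] = eiaoeiuuuaaoiee$oeoooi
  rot[7] = iaoeiuuuaaoiee$oeoooie
  rot[8] = aoeiuuuaaoiee$oeoooiei
  rot[9] = oeiuuuaaoiee$oeoooieia
  rot[10] = eiuuuaaoiee$oeoooieiao
  rot[11] = iuuuaaoiee$oeoooieiaoe
  rot[12] = uuuaaoiee$oeoooieiaoei
  rot[13] = uuaaoiee$oeoooieiaoeiu
  rot[14] = uaaoiee$oeoooieiaoeiuu
  rot[15] = aaoiee$oeoooieiaoeiuuu
  rot[16] = aoiee$oeoooieiaoeiuuua
  rot[17] = oiee$oeoooieiaoeiuuuaa
  rot[18] = iee$oeoooieiaoeiuuuaao
  rot[19] = ee$oeoooieiaoeiuuuaaoi
  rot[20] = e$oeoooieiaoeiuuuaaoie
  rot[21] = $oeoooieiaoeiuuuaaoiee
Sorted (with $ < everything):
  sorted[0] = $oeoooieiaoeiuuuaaoiee
  sorted[1] = aaoiee$oeoooieiaoeiuuu
  sorted[2] = aoeiuuuaaoiee$oeoooiei
  sorted[3] = aoiee$oeoooieiaoeiuuua
  sorted[4] = e$oeoooieiaoeiuuuaaoie
  sorted[5] = ee$oeoooieiaoeiuuuaaoi
  sorted[6] = eiaoeiuuuaaoiee$oeoooi
  sorted[7] = eiuuuaaoiee$oeoooieiao
  sorted[8] = eoooieiaoeiuuuaaoiee$o
  sorted[9] = iaoeiuuuaaoiee$oeoooie
  sorted[10] = iee$oeoooieiaoeiuuuaao
  sorted[11] = ieiaoeiuuuaaoiee$oeooo
  sorted[12] = iuuuaaoiee$oeoooieiaoe
  sorted[13] = oeiuuuaaoiee$oeoooieia
  sorted[14] = oeoooieiaoeiuuuaaoiee$
  sorted[15] = oiee$oeoooieiaoeiuuuaa
  sorted[16] = oieiaoeiuuuaaoiee$oeoo
  sorted[17] = ooieiaoeiuuuaaoiee$oeo
  sorted[18] = oooieiaoeiuuuaaoiee$oe
  sorted[19] = uaaoiee$oeoooieiaoeiuu
  sorted[20] = uuaaoiee$oeoooieiaoeiu
  sorted[21] = uuuaaoiee$oeoooieiaoei
sorted[13] = oeiuuuaaoiee$oeoooieia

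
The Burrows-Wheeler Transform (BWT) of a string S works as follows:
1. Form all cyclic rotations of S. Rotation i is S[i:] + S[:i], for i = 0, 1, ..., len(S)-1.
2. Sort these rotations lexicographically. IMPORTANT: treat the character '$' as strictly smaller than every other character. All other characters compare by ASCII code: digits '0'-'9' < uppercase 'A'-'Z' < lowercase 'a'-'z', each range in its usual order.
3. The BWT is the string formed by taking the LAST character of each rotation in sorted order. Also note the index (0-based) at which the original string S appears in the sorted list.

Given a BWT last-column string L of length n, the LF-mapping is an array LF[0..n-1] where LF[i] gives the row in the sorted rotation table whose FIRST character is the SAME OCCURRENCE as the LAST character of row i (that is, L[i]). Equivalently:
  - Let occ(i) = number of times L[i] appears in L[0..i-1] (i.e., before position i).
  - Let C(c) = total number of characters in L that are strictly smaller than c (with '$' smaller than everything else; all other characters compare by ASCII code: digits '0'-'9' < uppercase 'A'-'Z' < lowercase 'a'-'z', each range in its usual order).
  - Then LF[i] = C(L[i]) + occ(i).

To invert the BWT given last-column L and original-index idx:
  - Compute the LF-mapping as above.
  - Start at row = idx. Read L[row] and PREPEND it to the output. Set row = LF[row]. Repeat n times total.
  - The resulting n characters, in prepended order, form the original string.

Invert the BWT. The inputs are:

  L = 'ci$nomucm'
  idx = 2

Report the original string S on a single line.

LF mapping: 1 3 0 6 7 4 8 2 5
Walk LF starting at row 2, prepending L[row]:
  step 1: row=2, L[2]='$', prepend. Next row=LF[2]=0
  step 2: row=0, L[0]='c', prepend. Next row=LF[0]=1
  step 3: row=1, L[1]='i', prepend. Next row=LF[1]=3
  step 4: row=3, L[3]='n', prepend. Next row=LF[3]=6
  step 5: row=6, L[6]='u', prepend. Next row=LF[6]=8
  step 6: row=8, L[8]='m', prepend. Next row=LF[8]=5
  step 7: row=5, L[5]='m', prepend. Next row=LF[5]=4
  step 8: row=4, L[4]='o', prepend. Next row=LF[4]=7
  step 9: row=7, L[7]='c', prepend. Next row=LF[7]=2
Reversed output: communic$

Answer: communic$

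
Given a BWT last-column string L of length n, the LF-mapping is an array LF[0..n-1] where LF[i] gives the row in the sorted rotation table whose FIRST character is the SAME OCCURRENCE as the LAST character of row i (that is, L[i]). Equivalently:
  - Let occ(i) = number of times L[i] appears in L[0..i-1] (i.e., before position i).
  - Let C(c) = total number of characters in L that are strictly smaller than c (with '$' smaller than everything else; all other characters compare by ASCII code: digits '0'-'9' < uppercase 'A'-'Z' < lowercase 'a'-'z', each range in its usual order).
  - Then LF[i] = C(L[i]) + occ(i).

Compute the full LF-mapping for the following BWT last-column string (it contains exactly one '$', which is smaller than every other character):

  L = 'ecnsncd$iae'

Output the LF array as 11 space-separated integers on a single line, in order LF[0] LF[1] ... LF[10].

Answer: 5 2 8 10 9 3 4 0 7 1 6

Derivation:
Char counts: '$':1, 'a':1, 'c':2, 'd':1, 'e':2, 'i':1, 'n':2, 's':1
C (first-col start): C('$')=0, C('a')=1, C('c')=2, C('d')=4, C('e')=5, C('i')=7, C('n')=8, C('s')=10
L[0]='e': occ=0, LF[0]=C('e')+0=5+0=5
L[1]='c': occ=0, LF[1]=C('c')+0=2+0=2
L[2]='n': occ=0, LF[2]=C('n')+0=8+0=8
L[3]='s': occ=0, LF[3]=C('s')+0=10+0=10
L[4]='n': occ=1, LF[4]=C('n')+1=8+1=9
L[5]='c': occ=1, LF[5]=C('c')+1=2+1=3
L[6]='d': occ=0, LF[6]=C('d')+0=4+0=4
L[7]='$': occ=0, LF[7]=C('$')+0=0+0=0
L[8]='i': occ=0, LF[8]=C('i')+0=7+0=7
L[9]='a': occ=0, LF[9]=C('a')+0=1+0=1
L[10]='e': occ=1, LF[10]=C('e')+1=5+1=6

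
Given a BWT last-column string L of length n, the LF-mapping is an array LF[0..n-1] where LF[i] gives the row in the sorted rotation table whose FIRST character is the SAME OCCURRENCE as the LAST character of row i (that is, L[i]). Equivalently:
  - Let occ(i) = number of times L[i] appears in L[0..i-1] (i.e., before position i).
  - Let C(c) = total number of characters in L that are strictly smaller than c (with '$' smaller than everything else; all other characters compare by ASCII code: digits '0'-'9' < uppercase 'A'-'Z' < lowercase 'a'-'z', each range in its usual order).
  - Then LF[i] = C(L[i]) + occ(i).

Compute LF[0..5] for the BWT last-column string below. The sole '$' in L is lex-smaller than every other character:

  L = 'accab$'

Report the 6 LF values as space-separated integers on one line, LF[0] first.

Answer: 1 4 5 2 3 0

Derivation:
Char counts: '$':1, 'a':2, 'b':1, 'c':2
C (first-col start): C('$')=0, C('a')=1, C('b')=3, C('c')=4
L[0]='a': occ=0, LF[0]=C('a')+0=1+0=1
L[1]='c': occ=0, LF[1]=C('c')+0=4+0=4
L[2]='c': occ=1, LF[2]=C('c')+1=4+1=5
L[3]='a': occ=1, LF[3]=C('a')+1=1+1=2
L[4]='b': occ=0, LF[4]=C('b')+0=3+0=3
L[5]='$': occ=0, LF[5]=C('$')+0=0+0=0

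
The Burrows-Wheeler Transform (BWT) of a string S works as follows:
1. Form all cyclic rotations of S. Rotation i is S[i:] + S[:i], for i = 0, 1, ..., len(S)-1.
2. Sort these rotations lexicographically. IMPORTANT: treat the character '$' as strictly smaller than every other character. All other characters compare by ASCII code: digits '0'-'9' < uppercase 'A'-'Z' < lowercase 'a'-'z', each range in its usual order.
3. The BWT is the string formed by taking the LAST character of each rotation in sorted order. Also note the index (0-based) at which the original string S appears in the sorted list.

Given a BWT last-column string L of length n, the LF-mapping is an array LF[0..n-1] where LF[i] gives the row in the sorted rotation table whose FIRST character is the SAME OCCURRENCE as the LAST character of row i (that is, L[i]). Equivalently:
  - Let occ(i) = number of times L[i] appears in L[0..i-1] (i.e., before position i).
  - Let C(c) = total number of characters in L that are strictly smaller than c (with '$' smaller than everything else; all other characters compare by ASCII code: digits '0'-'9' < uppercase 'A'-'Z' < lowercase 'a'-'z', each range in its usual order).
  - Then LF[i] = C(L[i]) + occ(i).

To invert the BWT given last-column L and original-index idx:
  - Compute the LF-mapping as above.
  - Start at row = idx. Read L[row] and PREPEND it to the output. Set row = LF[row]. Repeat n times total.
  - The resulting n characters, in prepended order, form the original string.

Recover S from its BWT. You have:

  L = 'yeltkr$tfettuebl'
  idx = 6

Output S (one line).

LF mapping: 15 2 7 10 6 9 0 11 5 3 12 13 14 4 1 8
Walk LF starting at row 6, prepending L[row]:
  step 1: row=6, L[6]='$', prepend. Next row=LF[6]=0
  step 2: row=0, L[0]='y', prepend. Next row=LF[0]=15
  step 3: row=15, L[15]='l', prepend. Next row=LF[15]=8
  step 4: row=8, L[8]='f', prepend. Next row=LF[8]=5
  step 5: row=5, L[5]='r', prepend. Next row=LF[5]=9
  step 6: row=9, L[9]='e', prepend. Next row=LF[9]=3
  step 7: row=3, L[3]='t', prepend. Next row=LF[3]=10
  step 8: row=10, L[10]='t', prepend. Next row=LF[10]=12
  step 9: row=12, L[12]='u', prepend. Next row=LF[12]=14
  step 10: row=14, L[14]='b', prepend. Next row=LF[14]=1
  step 11: row=1, L[1]='e', prepend. Next row=LF[1]=2
  step 12: row=2, L[2]='l', prepend. Next row=LF[2]=7
  step 13: row=7, L[7]='t', prepend. Next row=LF[7]=11
  step 14: row=11, L[11]='t', prepend. Next row=LF[11]=13
  step 15: row=13, L[13]='e', prepend. Next row=LF[13]=4
  step 16: row=4, L[4]='k', prepend. Next row=LF[4]=6
Reversed output: kettlebutterfly$

Answer: kettlebutterfly$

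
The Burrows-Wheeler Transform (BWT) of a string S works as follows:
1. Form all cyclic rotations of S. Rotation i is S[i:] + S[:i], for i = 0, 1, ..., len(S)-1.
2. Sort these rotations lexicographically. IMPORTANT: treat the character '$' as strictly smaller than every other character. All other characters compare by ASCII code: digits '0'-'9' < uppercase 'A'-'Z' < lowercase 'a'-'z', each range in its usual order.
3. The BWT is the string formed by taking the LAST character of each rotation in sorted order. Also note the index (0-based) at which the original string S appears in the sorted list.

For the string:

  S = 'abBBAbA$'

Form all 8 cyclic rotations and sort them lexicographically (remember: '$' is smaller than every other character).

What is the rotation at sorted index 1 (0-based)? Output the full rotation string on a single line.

All 8 rotations (rotation i = S[i:]+S[:i]):
  rot[0] = abBBAbA$
  rot[1] = bBBAbA$a
  rot[2] = BBAbA$ab
  rot[3] = BAbA$abB
  rot[4] = AbA$abBB
  rot[5] = bA$abBBA
  rot[6] = A$abBBAb
  rot[7] = $abBBAbA
Sorted (with $ < everything):
  sorted[0] = $abBBAbA
  sorted[1] = A$abBBAb
  sorted[2] = AbA$abBB
  sorted[3] = BAbA$abB
  sorted[4] = BBAbA$ab
  sorted[5] = abBBAbA$
  sorted[6] = bA$abBBA
  sorted[7] = bBBAbA$a
sorted[1] = A$abBBAb

Answer: A$abBBAb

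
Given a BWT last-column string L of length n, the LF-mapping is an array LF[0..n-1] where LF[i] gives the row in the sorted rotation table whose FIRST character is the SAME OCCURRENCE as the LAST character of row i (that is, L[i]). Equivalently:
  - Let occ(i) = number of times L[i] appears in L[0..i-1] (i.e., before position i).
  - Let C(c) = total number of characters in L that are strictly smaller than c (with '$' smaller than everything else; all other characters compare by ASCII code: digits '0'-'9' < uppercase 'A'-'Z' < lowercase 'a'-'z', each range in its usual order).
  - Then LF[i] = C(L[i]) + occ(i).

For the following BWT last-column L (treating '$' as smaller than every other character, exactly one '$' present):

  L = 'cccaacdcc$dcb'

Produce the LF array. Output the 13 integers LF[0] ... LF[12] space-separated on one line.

Answer: 4 5 6 1 2 7 11 8 9 0 12 10 3

Derivation:
Char counts: '$':1, 'a':2, 'b':1, 'c':7, 'd':2
C (first-col start): C('$')=0, C('a')=1, C('b')=3, C('c')=4, C('d')=11
L[0]='c': occ=0, LF[0]=C('c')+0=4+0=4
L[1]='c': occ=1, LF[1]=C('c')+1=4+1=5
L[2]='c': occ=2, LF[2]=C('c')+2=4+2=6
L[3]='a': occ=0, LF[3]=C('a')+0=1+0=1
L[4]='a': occ=1, LF[4]=C('a')+1=1+1=2
L[5]='c': occ=3, LF[5]=C('c')+3=4+3=7
L[6]='d': occ=0, LF[6]=C('d')+0=11+0=11
L[7]='c': occ=4, LF[7]=C('c')+4=4+4=8
L[8]='c': occ=5, LF[8]=C('c')+5=4+5=9
L[9]='$': occ=0, LF[9]=C('$')+0=0+0=0
L[10]='d': occ=1, LF[10]=C('d')+1=11+1=12
L[11]='c': occ=6, LF[11]=C('c')+6=4+6=10
L[12]='b': occ=0, LF[12]=C('b')+0=3+0=3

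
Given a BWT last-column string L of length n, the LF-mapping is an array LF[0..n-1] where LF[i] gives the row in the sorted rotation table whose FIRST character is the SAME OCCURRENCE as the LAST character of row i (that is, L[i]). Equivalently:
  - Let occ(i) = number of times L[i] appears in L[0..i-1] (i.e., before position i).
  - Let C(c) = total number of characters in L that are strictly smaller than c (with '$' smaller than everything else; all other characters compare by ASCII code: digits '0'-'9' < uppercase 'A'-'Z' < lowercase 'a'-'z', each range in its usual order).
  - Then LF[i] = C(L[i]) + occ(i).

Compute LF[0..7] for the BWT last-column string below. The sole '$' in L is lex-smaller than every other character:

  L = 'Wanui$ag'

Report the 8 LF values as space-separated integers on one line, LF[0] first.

Answer: 1 2 6 7 5 0 3 4

Derivation:
Char counts: '$':1, 'W':1, 'a':2, 'g':1, 'i':1, 'n':1, 'u':1
C (first-col start): C('$')=0, C('W')=1, C('a')=2, C('g')=4, C('i')=5, C('n')=6, C('u')=7
L[0]='W': occ=0, LF[0]=C('W')+0=1+0=1
L[1]='a': occ=0, LF[1]=C('a')+0=2+0=2
L[2]='n': occ=0, LF[2]=C('n')+0=6+0=6
L[3]='u': occ=0, LF[3]=C('u')+0=7+0=7
L[4]='i': occ=0, LF[4]=C('i')+0=5+0=5
L[5]='$': occ=0, LF[5]=C('$')+0=0+0=0
L[6]='a': occ=1, LF[6]=C('a')+1=2+1=3
L[7]='g': occ=0, LF[7]=C('g')+0=4+0=4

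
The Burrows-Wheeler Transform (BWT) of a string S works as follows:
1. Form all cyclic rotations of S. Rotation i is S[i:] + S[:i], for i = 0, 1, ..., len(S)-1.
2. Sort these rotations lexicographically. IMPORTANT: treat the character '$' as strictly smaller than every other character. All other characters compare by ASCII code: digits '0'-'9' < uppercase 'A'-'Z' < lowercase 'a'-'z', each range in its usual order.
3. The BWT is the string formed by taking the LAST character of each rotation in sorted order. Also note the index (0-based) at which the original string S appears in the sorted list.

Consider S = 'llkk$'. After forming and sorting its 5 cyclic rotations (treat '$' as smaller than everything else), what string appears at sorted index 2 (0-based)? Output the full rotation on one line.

All 5 rotations (rotation i = S[i:]+S[:i]):
  rot[0] = llkk$
  rot[1] = lkk$l
  rot[2] = kk$ll
  rot[3] = k$llk
  rot[4] = $llkk
Sorted (with $ < everything):
  sorted[0] = $llkk
  sorted[1] = k$llk
  sorted[2] = kk$ll
  sorted[3] = lkk$l
  sorted[4] = llkk$
sorted[2] = kk$ll

Answer: kk$ll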